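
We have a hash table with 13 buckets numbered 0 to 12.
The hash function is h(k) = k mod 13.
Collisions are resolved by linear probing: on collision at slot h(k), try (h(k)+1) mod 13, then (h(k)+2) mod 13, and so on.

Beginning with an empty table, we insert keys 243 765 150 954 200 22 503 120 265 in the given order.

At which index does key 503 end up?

12

Insert 243: h=9, slot 9 empty → index 9.
Insert 765: h=11, slot 11 empty → index 11.
Insert 150: h=7, slot 7 empty → index 7.
Insert 954: h=5, slot 5 empty → index 5.
Insert 200: h=5, slot 5 occupied → index 6.
Insert 22: h=9, slot 9 occupied → index 10.
Insert 503: h=9, slots 9,10,11 occupied → index 12.
Insert 120: h=3, slot 3 empty → index 3.
Insert 265: h=5, slots 5,6,7 occupied → index 8.
Table: [∅, ∅, ∅, 120, ∅, 954, 200, 150, 265, 243, 22, 765, 503]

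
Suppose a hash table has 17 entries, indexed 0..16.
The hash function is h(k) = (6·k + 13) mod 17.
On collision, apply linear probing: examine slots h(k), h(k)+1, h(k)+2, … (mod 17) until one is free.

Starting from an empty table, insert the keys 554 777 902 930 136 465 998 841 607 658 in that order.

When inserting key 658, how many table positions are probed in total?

7

554 hashes to 5; slot 5 is free => place at 5.
777 hashes to 0; slot 0 is free => place at 0.
902 hashes to 2; slot 2 is free => place at 2.
930 hashes to 0; 0 taken => place at 1.
136 hashes to 13; slot 13 is free => place at 13.
465 hashes to 15; slot 15 is free => place at 15.
998 hashes to 0; 0,1,2 taken => place at 3.
841 hashes to 10; slot 10 is free => place at 10.
607 hashes to 0; 0,1,2,3 taken => place at 4.
658 hashes to 0; 0,1,2,3,4,5 taken => place at 6.
Table: [777, 930, 902, 998, 607, 554, 658, —, —, —, 841, —, —, 136, —, 465, —]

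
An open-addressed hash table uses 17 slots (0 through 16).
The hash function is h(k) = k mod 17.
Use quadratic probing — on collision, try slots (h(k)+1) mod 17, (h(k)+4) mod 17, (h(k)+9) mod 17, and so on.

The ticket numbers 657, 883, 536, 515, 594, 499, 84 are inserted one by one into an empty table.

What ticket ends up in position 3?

84

657: h=11 => slot 11
883: h=16 => slot 16
536: h=9 => slot 9
515: h=5 => slot 5
594: h=16, probe 16,0 => slot 0
499: h=6 => slot 6
84: h=16, probe 16,0,3 => slot 3
Table: [594, _, _, 84, _, 515, 499, _, _, 536, _, 657, _, _, _, _, 883]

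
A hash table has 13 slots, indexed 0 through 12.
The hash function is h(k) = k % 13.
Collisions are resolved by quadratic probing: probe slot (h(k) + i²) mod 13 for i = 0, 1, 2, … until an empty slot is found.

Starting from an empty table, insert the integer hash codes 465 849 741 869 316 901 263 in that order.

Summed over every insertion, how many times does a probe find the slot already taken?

3

465: h=10 → slot 10
849: h=4 → slot 4
741: h=0 → slot 0
869: h=11 → slot 11
316: h=4, probe 4,5 → slot 5
901: h=4, probe 4,5,8 → slot 8
263: h=3 → slot 3
Table: [741, -, -, 263, 849, 316, -, -, 901, -, 465, 869, -]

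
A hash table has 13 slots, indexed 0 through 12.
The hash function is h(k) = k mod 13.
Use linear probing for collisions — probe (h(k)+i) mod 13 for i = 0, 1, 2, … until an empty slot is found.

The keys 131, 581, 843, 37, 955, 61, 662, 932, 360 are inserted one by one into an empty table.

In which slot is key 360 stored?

3

Insert 131: h=1, slot 1 empty -> index 1.
Insert 581: h=9, slot 9 empty -> index 9.
Insert 843: h=11, slot 11 empty -> index 11.
Insert 37: h=11, slot 11 occupied -> index 12.
Insert 955: h=6, slot 6 empty -> index 6.
Insert 61: h=9, slot 9 occupied -> index 10.
Insert 662: h=12, slot 12 occupied -> index 0.
Insert 932: h=9, slots 9,10,11,12,0,1 occupied -> index 2.
Insert 360: h=9, slots 9,10,11,12,0,1,2 occupied -> index 3.
Table: [662, 131, 932, 360, -, -, 955, -, -, 581, 61, 843, 37]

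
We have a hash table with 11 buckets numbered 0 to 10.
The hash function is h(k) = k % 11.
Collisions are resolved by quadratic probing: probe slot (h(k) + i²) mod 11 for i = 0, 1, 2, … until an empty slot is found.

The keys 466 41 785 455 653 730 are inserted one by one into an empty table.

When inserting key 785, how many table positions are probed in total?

466: h=4 -> slot 4
41: h=8 -> slot 8
785: h=4, probe 4,5 -> slot 5
455: h=4, probe 4,5,8,2 -> slot 2
653: h=4, probe 4,5,8,2,9 -> slot 9
730: h=4, probe 4,5,8,2,9,7 -> slot 7
Table: [., ., 455, ., 466, 785, ., 730, 41, 653, .]

2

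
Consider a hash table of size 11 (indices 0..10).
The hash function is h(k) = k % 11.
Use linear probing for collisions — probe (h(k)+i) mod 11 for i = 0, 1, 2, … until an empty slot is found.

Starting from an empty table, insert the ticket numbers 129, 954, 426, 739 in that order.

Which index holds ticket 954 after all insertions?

9

129: h=8 -> slot 8
954: h=8, probe 8,9 -> slot 9
426: h=8, probe 8,9,10 -> slot 10
739: h=2 -> slot 2
Table: [-, -, 739, -, -, -, -, -, 129, 954, 426]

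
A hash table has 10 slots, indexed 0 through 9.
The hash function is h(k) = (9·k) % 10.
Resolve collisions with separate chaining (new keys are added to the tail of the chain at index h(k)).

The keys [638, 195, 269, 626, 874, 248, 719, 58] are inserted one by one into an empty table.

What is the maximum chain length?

3

638 -> bucket 2
195 -> bucket 5
269 -> bucket 1
626 -> bucket 4
874 -> bucket 6
248 -> bucket 2 (collision)
719 -> bucket 1 (collision)
58 -> bucket 2 (collision)
Final buckets:
0: _
1: 269 -> 719
2: 638 -> 248 -> 58
3: _
4: 626
5: 195
6: 874
7: _
8: _
9: _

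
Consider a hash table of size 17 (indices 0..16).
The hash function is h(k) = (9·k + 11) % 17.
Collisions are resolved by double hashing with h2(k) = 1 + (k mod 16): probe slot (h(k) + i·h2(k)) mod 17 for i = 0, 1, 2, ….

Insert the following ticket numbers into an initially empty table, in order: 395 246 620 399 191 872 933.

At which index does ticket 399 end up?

14

395 hashes to 13; slot 13 is free → place at 13.
246 hashes to 15; slot 15 is free → place at 15.
620 hashes to 15, h2=13; 15 taken → place at 11.
399 hashes to 15, h2=16; 15 taken → place at 14.
191 hashes to 13, h2=16; 13 taken → place at 12.
872 hashes to 5; slot 5 is free → place at 5.
933 hashes to 10; slot 10 is free → place at 10.
Table: [—, —, —, —, —, 872, —, —, —, —, 933, 620, 191, 395, 399, 246, —]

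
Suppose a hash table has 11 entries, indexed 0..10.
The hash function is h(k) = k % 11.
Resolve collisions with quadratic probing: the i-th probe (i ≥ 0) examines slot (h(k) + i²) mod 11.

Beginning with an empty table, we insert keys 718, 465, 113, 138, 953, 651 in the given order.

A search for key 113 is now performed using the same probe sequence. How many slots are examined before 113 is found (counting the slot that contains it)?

718 hashes to 3; slot 3 is free -> place at 3.
465 hashes to 3; 3 taken -> place at 4.
113 hashes to 3; 3,4 taken -> place at 7.
138 hashes to 6; slot 6 is free -> place at 6.
953 hashes to 7; 7 taken -> place at 8.
651 hashes to 2; slot 2 is free -> place at 2.
Table: [—, —, 651, 718, 465, —, 138, 113, 953, —, —]
Lookup 113: h=3, probe 3,4,7 → found at 7.

3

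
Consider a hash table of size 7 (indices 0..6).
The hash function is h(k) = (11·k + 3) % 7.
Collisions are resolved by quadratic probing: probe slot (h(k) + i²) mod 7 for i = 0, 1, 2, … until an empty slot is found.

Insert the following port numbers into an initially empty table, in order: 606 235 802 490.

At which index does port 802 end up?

606 hashes to 5; slot 5 is free → place at 5.
235 hashes to 5; 5 taken → place at 6.
802 hashes to 5; 5,6 taken → place at 2.
490 hashes to 3; slot 3 is free → place at 3.
Table: [_, _, 802, 490, _, 606, 235]

2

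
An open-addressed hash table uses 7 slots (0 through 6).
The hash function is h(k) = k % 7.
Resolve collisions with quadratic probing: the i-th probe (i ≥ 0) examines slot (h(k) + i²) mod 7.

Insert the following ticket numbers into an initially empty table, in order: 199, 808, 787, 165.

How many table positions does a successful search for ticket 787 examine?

3

199: h=3 → slot 3
808: h=3, probe 3,4 → slot 4
787: h=3, probe 3,4,0 → slot 0
165: h=4, probe 4,5 → slot 5
Table: [787, -, -, 199, 808, 165, -]
Lookup 787: h=3, probe 3,4,0 → found at 0.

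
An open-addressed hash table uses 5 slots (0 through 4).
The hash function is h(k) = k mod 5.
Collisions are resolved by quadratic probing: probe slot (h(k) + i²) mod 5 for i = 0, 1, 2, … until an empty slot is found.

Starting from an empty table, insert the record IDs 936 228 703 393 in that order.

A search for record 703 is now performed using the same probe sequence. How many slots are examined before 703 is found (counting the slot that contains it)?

2

Insert 936: h=1, slot 1 empty => index 1.
Insert 228: h=3, slot 3 empty => index 3.
Insert 703: h=3, slot 3 occupied => index 4.
Insert 393: h=3, slots 3,4 occupied => index 2.
Table: [∅, 936, 393, 228, 703]
Lookup 703: h=3, probe 3,4 → found at 4.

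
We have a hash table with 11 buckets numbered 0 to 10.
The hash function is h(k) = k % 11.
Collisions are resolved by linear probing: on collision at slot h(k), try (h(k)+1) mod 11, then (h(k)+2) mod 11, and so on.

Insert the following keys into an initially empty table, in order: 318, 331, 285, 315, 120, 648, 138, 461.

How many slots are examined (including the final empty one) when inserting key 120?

318: h=10 → slot 10
331: h=1 → slot 1
285: h=10, probe 10,0 → slot 0
315: h=7 → slot 7
120: h=10, probe 10,0,1,2 → slot 2
648: h=10, probe 10,0,1,2,3 → slot 3
138: h=6 → slot 6
461: h=10, probe 10,0,1,2,3,4 → slot 4
Table: [285, 331, 120, 648, 461, _, 138, 315, _, _, 318]

4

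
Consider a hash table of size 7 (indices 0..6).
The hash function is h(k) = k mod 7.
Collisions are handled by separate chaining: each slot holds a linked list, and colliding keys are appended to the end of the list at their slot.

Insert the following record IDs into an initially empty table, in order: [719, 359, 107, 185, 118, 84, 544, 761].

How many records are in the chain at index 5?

3

Insert 719: h=5, bucket 5 empty -> new chain.
Insert 359: h=2, bucket 2 empty -> new chain.
Insert 107: h=2, bucket 2 nonempty -> append to chain.
Insert 185: h=3, bucket 3 empty -> new chain.
Insert 118: h=6, bucket 6 empty -> new chain.
Insert 84: h=0, bucket 0 empty -> new chain.
Insert 544: h=5, bucket 5 nonempty -> append to chain.
Insert 761: h=5, bucket 5 nonempty -> append to chain.
Final buckets:
0: 84
1: —
2: 359 -> 107
3: 185
4: —
5: 719 -> 544 -> 761
6: 118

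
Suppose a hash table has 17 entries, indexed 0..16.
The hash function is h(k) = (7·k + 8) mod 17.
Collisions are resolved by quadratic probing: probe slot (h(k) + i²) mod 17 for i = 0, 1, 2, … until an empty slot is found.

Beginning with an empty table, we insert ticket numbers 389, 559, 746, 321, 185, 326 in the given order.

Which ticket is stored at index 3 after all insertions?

321

Insert 389: h=11, slot 11 empty -> index 11.
Insert 559: h=11, slot 11 occupied -> index 12.
Insert 746: h=11, slots 11,12 occupied -> index 15.
Insert 321: h=11, slots 11,12,15 occupied -> index 3.
Insert 185: h=11, slots 11,12,15,3 occupied -> index 10.
Insert 326: h=12, slot 12 occupied -> index 13.
Table: [∅, ∅, ∅, 321, ∅, ∅, ∅, ∅, ∅, ∅, 185, 389, 559, 326, ∅, 746, ∅]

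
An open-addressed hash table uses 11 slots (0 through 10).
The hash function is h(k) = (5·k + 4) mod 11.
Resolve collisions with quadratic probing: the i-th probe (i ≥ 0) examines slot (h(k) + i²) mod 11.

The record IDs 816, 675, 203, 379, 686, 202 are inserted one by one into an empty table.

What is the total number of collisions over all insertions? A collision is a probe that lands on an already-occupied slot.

816: h=3 → slot 3
675: h=2 → slot 2
203: h=7 → slot 7
379: h=7, probe 7,8 → slot 8
686: h=2, probe 2,3,6 → slot 6
202: h=2, probe 2,3,6,0 → slot 0
Table: [202, _, 675, 816, _, _, 686, 203, 379, _, _]

6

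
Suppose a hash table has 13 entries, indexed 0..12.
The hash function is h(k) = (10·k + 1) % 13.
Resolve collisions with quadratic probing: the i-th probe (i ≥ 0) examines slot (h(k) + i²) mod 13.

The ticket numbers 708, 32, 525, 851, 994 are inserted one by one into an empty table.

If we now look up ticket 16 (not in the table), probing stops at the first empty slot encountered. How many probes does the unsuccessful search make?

2

708: h=9 -> slot 9
32: h=9, probe 9,10 -> slot 10
525: h=12 -> slot 12
851: h=9, probe 9,10,0 -> slot 0
994: h=9, probe 9,10,0,5 -> slot 5
Table: [851, -, -, -, -, 994, -, -, -, 708, 32, -, 525]
Lookup 16: h=5, probe 5,6 → slot 6 empty, not found.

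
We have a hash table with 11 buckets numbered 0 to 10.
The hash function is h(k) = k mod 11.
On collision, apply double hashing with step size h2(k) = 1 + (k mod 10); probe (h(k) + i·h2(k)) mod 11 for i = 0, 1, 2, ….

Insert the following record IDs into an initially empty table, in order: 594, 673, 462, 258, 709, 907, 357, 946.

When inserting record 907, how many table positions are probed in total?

Insert 594: h=0, slot 0 empty → index 0.
Insert 673: h=2, slot 2 empty → index 2.
Insert 462: h=0, h2=3, slot 0 occupied → index 3.
Insert 258: h=5, slot 5 empty → index 5.
Insert 709: h=5, h2=10, slot 5 occupied → index 4.
Insert 907: h=5, h2=8, slots 5,2 occupied → index 10.
Insert 357: h=5, h2=8, slots 5,2,10 occupied → index 7.
Insert 946: h=0, h2=7, slots 0,7,3,10 occupied → index 6.
Table: [594, ., 673, 462, 709, 258, 946, 357, ., ., 907]

3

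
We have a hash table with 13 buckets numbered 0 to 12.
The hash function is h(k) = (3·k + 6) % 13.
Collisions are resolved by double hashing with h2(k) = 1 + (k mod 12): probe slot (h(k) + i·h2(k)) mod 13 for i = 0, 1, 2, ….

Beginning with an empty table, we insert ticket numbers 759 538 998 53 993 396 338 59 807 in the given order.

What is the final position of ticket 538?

6

759 hashes to 8; slot 8 is free → place at 8.
538 hashes to 8, h2=11; 8 taken → place at 6.
998 hashes to 10; slot 10 is free → place at 10.
53 hashes to 9; slot 9 is free → place at 9.
993 hashes to 8, h2=10; 8 taken → place at 5.
396 hashes to 11; slot 11 is free → place at 11.
338 hashes to 6, h2=3; 6,9 taken → place at 12.
59 hashes to 1; slot 1 is free → place at 1.
807 hashes to 9, h2=4; 9 taken → place at 0.
Table: [807, 59, ∅, ∅, ∅, 993, 538, ∅, 759, 53, 998, 396, 338]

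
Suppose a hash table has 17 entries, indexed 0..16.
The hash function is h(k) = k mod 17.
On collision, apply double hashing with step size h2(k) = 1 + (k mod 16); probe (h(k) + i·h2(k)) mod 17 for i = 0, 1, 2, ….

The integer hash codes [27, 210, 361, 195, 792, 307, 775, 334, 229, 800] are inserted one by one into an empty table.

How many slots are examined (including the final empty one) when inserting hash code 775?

Insert 27: h=10, slot 10 empty → index 10.
Insert 210: h=6, slot 6 empty → index 6.
Insert 361: h=4, slot 4 empty → index 4.
Insert 195: h=8, slot 8 empty → index 8.
Insert 792: h=10, h2=9, slot 10 occupied → index 2.
Insert 307: h=1, slot 1 empty → index 1.
Insert 775: h=10, h2=8, slots 10,1 occupied → index 9.
Insert 334: h=11, slot 11 empty → index 11.
Insert 229: h=8, h2=6, slot 8 occupied → index 14.
Insert 800: h=1, h2=1, slots 1,2 occupied → index 3.
Table: [_, 307, 792, 800, 361, _, 210, _, 195, 775, 27, 334, _, _, 229, _, _]

3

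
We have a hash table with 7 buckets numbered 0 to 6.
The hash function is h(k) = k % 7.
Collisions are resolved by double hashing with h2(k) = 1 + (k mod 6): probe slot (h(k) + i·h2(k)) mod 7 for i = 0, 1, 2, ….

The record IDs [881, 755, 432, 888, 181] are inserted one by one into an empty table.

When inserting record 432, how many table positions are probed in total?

3

881 hashes to 6; slot 6 is free → place at 6.
755 hashes to 6, h2=6; 6 taken → place at 5.
432 hashes to 5, h2=1; 5,6 taken → place at 0.
888 hashes to 6, h2=1; 6,0 taken → place at 1.
181 hashes to 6, h2=2; 6,1 taken → place at 3.
Table: [432, 888, ∅, 181, ∅, 755, 881]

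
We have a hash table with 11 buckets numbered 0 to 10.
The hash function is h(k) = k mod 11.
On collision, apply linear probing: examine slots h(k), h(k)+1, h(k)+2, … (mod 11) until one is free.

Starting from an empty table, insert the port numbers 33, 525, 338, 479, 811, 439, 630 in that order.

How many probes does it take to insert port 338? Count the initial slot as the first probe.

2

33 hashes to 0; slot 0 is free => place at 0.
525 hashes to 8; slot 8 is free => place at 8.
338 hashes to 8; 8 taken => place at 9.
479 hashes to 6; slot 6 is free => place at 6.
811 hashes to 8; 8,9 taken => place at 10.
439 hashes to 10; 10,0 taken => place at 1.
630 hashes to 3; slot 3 is free => place at 3.
Table: [33, 439, -, 630, -, -, 479, -, 525, 338, 811]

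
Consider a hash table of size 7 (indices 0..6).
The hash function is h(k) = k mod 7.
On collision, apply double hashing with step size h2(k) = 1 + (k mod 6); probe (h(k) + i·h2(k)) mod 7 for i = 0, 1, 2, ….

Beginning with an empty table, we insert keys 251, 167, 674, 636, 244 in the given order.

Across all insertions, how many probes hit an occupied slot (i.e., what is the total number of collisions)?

Insert 251: h=6, slot 6 empty => index 6.
Insert 167: h=6, h2=6, slot 6 occupied => index 5.
Insert 674: h=2, slot 2 empty => index 2.
Insert 636: h=6, h2=1, slot 6 occupied => index 0.
Insert 244: h=6, h2=5, slot 6 occupied => index 4.
Table: [636, -, 674, -, 244, 167, 251]

3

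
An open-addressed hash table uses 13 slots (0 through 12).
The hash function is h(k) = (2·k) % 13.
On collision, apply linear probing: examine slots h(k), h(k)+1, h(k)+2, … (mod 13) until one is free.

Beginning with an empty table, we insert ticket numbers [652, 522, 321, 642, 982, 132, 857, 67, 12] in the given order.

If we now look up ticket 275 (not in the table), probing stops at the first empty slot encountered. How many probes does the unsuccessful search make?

6

652 hashes to 4; slot 4 is free -> place at 4.
522 hashes to 4; 4 taken -> place at 5.
321 hashes to 5; 5 taken -> place at 6.
642 hashes to 10; slot 10 is free -> place at 10.
982 hashes to 1; slot 1 is free -> place at 1.
132 hashes to 4; 4,5,6 taken -> place at 7.
857 hashes to 11; slot 11 is free -> place at 11.
67 hashes to 4; 4,5,6,7 taken -> place at 8.
12 hashes to 11; 11 taken -> place at 12.
Table: [_, 982, _, _, 652, 522, 321, 132, 67, _, 642, 857, 12]
Lookup 275: h=4, probe 4,5,6,7,8,9 → slot 9 empty, not found.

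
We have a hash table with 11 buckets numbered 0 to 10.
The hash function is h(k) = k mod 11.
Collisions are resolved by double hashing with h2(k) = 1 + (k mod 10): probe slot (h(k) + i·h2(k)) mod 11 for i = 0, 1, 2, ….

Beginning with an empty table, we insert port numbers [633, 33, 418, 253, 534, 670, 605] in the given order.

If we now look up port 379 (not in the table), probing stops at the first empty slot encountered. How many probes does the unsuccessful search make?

633 hashes to 6; slot 6 is free → place at 6.
33 hashes to 0; slot 0 is free → place at 0.
418 hashes to 0, h2=9; 0 taken → place at 9.
253 hashes to 0, h2=4; 0 taken → place at 4.
534 hashes to 6, h2=5; 6,0 taken → place at 5.
670 hashes to 10; slot 10 is free → place at 10.
605 hashes to 0, h2=6; 0,6 taken → place at 1.
Table: [33, 605, _, _, 253, 534, 633, _, _, 418, 670]
Lookup 379: h=5, h2=10, probe 5,4,3 → slot 3 empty, not found.

3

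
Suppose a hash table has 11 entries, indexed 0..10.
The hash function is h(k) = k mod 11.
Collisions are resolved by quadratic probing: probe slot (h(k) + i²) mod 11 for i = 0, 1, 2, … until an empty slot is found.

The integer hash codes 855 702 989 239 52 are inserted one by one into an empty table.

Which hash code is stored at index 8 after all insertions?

855

Insert 855: h=8, slot 8 empty → index 8.
Insert 702: h=9, slot 9 empty → index 9.
Insert 989: h=10, slot 10 empty → index 10.
Insert 239: h=8, slots 8,9 occupied → index 1.
Insert 52: h=8, slots 8,9,1 occupied → index 6.
Table: [—, 239, —, —, —, —, 52, —, 855, 702, 989]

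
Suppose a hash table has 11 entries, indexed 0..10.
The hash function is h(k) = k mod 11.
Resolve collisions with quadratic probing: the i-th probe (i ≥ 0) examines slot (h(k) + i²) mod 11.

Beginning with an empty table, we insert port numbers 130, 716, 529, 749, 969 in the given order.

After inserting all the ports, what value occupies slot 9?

130

Insert 130: h=9, slot 9 empty => index 9.
Insert 716: h=1, slot 1 empty => index 1.
Insert 529: h=1, slot 1 occupied => index 2.
Insert 749: h=1, slots 1,2 occupied => index 5.
Insert 969: h=1, slots 1,2,5 occupied => index 10.
Table: [_, 716, 529, _, _, 749, _, _, _, 130, 969]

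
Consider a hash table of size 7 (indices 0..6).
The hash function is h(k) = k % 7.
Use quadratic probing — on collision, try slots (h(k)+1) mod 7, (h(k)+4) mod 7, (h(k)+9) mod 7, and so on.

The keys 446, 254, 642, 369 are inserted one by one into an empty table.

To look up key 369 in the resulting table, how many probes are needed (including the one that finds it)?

4

446: h=5 -> slot 5
254: h=2 -> slot 2
642: h=5, probe 5,6 -> slot 6
369: h=5, probe 5,6,2,0 -> slot 0
Table: [369, ∅, 254, ∅, ∅, 446, 642]
Lookup 369: h=5, probe 5,6,2,0 → found at 0.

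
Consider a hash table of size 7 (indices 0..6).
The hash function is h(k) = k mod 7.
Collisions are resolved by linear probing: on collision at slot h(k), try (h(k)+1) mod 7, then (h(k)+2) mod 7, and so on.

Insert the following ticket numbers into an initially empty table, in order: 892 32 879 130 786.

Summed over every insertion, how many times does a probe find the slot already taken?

892: h=3 → slot 3
32: h=4 → slot 4
879: h=4, probe 4,5 → slot 5
130: h=4, probe 4,5,6 → slot 6
786: h=2 → slot 2
Table: [-, -, 786, 892, 32, 879, 130]

3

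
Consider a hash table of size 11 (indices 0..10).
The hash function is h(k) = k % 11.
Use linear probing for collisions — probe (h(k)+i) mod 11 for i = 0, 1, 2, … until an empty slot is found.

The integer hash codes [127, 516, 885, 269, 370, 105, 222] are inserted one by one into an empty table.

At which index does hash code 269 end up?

7

127 hashes to 6; slot 6 is free → place at 6.
516 hashes to 10; slot 10 is free → place at 10.
885 hashes to 5; slot 5 is free → place at 5.
269 hashes to 5; 5,6 taken → place at 7.
370 hashes to 7; 7 taken → place at 8.
105 hashes to 6; 6,7,8 taken → place at 9.
222 hashes to 2; slot 2 is free → place at 2.
Table: [—, —, 222, —, —, 885, 127, 269, 370, 105, 516]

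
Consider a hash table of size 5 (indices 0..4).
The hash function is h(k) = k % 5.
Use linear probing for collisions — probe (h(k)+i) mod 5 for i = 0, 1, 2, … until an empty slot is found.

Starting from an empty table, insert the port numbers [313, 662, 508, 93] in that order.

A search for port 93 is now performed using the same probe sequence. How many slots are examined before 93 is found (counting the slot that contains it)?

313: h=3 → slot 3
662: h=2 → slot 2
508: h=3, probe 3,4 → slot 4
93: h=3, probe 3,4,0 → slot 0
Table: [93, ., 662, 313, 508]
Lookup 93: h=3, probe 3,4,0 → found at 0.

3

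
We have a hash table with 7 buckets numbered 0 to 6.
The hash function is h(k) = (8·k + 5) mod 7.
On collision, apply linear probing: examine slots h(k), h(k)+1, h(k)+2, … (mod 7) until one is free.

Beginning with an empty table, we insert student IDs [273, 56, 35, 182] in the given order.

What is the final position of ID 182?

1

273: h=5 => slot 5
56: h=5, probe 5,6 => slot 6
35: h=5, probe 5,6,0 => slot 0
182: h=5, probe 5,6,0,1 => slot 1
Table: [35, 182, _, _, _, 273, 56]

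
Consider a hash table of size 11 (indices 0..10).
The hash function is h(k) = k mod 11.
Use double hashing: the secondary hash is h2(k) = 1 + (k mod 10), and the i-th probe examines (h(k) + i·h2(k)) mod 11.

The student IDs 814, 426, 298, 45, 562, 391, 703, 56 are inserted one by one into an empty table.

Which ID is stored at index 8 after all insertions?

814: h=0 => slot 0
426: h=8 => slot 8
298: h=1 => slot 1
45: h=1, h2=6, probe 1,7 => slot 7
562: h=1, h2=3, probe 1,4 => slot 4
391: h=6 => slot 6
703: h=10 => slot 10
56: h=1, h2=7, probe 1,8,4,0,7,3 => slot 3
Table: [814, 298, -, 56, 562, -, 391, 45, 426, -, 703]

426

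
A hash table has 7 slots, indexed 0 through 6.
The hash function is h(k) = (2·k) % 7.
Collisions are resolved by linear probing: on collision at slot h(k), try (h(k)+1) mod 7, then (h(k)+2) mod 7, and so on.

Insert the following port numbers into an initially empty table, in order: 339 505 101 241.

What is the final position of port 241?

339: h=6 => slot 6
505: h=2 => slot 2
101: h=6, probe 6,0 => slot 0
241: h=6, probe 6,0,1 => slot 1
Table: [101, 241, 505, ∅, ∅, ∅, 339]

1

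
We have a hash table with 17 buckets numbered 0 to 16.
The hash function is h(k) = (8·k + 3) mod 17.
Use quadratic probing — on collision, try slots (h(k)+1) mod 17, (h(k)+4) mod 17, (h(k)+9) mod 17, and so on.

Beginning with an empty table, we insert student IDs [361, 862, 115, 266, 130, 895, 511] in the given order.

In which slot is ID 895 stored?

10

Insert 361: h=1, slot 1 empty => index 1.
Insert 862: h=14, slot 14 empty => index 14.
Insert 115: h=5, slot 5 empty => index 5.
Insert 266: h=6, slot 6 empty => index 6.
Insert 130: h=6, slot 6 occupied => index 7.
Insert 895: h=6, slots 6,7 occupied => index 10.
Insert 511: h=11, slot 11 empty => index 11.
Table: [-, 361, -, -, -, 115, 266, 130, -, -, 895, 511, -, -, 862, -, -]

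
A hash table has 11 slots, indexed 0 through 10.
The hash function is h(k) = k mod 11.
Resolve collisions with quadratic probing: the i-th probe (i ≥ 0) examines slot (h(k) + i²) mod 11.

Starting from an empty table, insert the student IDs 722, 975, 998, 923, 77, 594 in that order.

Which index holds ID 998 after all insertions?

9

Insert 722: h=7, slot 7 empty -> index 7.
Insert 975: h=7, slot 7 occupied -> index 8.
Insert 998: h=8, slot 8 occupied -> index 9.
Insert 923: h=10, slot 10 empty -> index 10.
Insert 77: h=0, slot 0 empty -> index 0.
Insert 594: h=0, slot 0 occupied -> index 1.
Table: [77, 594, ∅, ∅, ∅, ∅, ∅, 722, 975, 998, 923]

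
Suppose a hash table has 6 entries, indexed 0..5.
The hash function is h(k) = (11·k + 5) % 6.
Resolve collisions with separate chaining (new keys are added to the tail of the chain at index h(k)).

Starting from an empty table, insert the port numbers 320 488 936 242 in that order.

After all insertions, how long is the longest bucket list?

3

Insert 320: h=3, bucket 3 empty → new chain.
Insert 488: h=3, bucket 3 nonempty → append to chain.
Insert 936: h=5, bucket 5 empty → new chain.
Insert 242: h=3, bucket 3 nonempty → append to chain.
Final buckets:
0: ∅
1: ∅
2: ∅
3: 320 -> 488 -> 242
4: ∅
5: 936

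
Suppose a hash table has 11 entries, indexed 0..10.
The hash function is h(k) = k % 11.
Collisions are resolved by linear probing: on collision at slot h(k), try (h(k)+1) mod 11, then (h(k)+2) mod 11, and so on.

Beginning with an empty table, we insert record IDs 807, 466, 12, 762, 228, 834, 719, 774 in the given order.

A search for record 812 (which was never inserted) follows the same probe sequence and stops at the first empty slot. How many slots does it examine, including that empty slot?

2

807: h=4 -> slot 4
466: h=4, probe 4,5 -> slot 5
12: h=1 -> slot 1
762: h=3 -> slot 3
228: h=8 -> slot 8
834: h=9 -> slot 9
719: h=4, probe 4,5,6 -> slot 6
774: h=4, probe 4,5,6,7 -> slot 7
Table: [—, 12, —, 762, 807, 466, 719, 774, 228, 834, —]
Lookup 812: h=9, probe 9,10 → slot 10 empty, not found.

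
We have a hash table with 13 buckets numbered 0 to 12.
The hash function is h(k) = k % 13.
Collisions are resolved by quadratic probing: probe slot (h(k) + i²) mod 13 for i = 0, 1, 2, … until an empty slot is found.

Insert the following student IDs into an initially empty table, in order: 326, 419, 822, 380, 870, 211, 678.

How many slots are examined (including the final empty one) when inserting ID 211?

5

326: h=1 => slot 1
419: h=3 => slot 3
822: h=3, probe 3,4 => slot 4
380: h=3, probe 3,4,7 => slot 7
870: h=12 => slot 12
211: h=3, probe 3,4,7,12,6 => slot 6
678: h=2 => slot 2
Table: [_, 326, 678, 419, 822, _, 211, 380, _, _, _, _, 870]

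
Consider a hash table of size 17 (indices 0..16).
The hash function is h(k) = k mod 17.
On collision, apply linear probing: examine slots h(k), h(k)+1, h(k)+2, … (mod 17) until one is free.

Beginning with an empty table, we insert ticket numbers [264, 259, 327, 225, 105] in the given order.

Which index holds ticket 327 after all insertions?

264 hashes to 9; slot 9 is free -> place at 9.
259 hashes to 4; slot 4 is free -> place at 4.
327 hashes to 4; 4 taken -> place at 5.
225 hashes to 4; 4,5 taken -> place at 6.
105 hashes to 3; slot 3 is free -> place at 3.
Table: [-, -, -, 105, 259, 327, 225, -, -, 264, -, -, -, -, -, -, -]

5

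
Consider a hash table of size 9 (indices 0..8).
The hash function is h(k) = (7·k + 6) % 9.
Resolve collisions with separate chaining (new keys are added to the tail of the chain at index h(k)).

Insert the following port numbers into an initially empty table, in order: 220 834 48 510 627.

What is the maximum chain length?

3

220 → bucket 7
834 → bucket 3
48 → bucket 0
510 → bucket 3 (collision)
627 → bucket 3 (collision)
Final buckets:
0: 48
1: -
2: -
3: 834 -> 510 -> 627
4: -
5: -
6: -
7: 220
8: -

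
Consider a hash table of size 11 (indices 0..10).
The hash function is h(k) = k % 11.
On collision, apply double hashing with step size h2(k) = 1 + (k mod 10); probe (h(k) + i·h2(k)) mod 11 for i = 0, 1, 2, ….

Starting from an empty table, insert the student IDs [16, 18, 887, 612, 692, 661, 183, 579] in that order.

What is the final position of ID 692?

16 hashes to 5; slot 5 is free => place at 5.
18 hashes to 7; slot 7 is free => place at 7.
887 hashes to 7, h2=8; 7 taken => place at 4.
612 hashes to 7, h2=3; 7 taken => place at 10.
692 hashes to 10, h2=3; 10 taken => place at 2.
661 hashes to 1; slot 1 is free => place at 1.
183 hashes to 7, h2=4; 7 taken => place at 0.
579 hashes to 7, h2=10; 7 taken => place at 6.
Table: [183, 661, 692, _, 887, 16, 579, 18, _, _, 612]

2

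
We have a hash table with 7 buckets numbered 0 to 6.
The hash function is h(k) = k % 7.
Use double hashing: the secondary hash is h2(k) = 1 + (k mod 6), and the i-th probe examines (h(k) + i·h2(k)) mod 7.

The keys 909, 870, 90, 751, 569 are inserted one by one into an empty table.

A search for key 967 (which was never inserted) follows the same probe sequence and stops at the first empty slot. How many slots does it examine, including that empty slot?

2

909 hashes to 6; slot 6 is free → place at 6.
870 hashes to 2; slot 2 is free → place at 2.
90 hashes to 6, h2=1; 6 taken → place at 0.
751 hashes to 2, h2=2; 2 taken → place at 4.
569 hashes to 2, h2=6; 2 taken → place at 1.
Table: [90, 569, 870, —, 751, —, 909]
Lookup 967: h=1, h2=2, probe 1,3 → slot 3 empty, not found.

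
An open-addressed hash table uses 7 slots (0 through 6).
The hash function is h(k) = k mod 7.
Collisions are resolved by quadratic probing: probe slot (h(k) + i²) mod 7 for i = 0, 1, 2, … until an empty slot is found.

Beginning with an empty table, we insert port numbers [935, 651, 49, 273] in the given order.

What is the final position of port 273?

Insert 935: h=4, slot 4 empty -> index 4.
Insert 651: h=0, slot 0 empty -> index 0.
Insert 49: h=0, slot 0 occupied -> index 1.
Insert 273: h=0, slots 0,1,4 occupied -> index 2.
Table: [651, 49, 273, ∅, 935, ∅, ∅]

2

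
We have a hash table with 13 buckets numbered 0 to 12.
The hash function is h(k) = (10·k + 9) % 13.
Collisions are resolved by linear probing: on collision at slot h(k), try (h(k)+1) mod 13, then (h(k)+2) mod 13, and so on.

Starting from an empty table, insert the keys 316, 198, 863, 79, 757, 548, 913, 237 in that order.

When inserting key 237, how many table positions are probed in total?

Insert 316: h=10, slot 10 empty => index 10.
Insert 198: h=0, slot 0 empty => index 0.
Insert 863: h=7, slot 7 empty => index 7.
Insert 79: h=6, slot 6 empty => index 6.
Insert 757: h=0, slot 0 occupied => index 1.
Insert 548: h=3, slot 3 empty => index 3.
Insert 913: h=0, slots 0,1 occupied => index 2.
Insert 237: h=0, slots 0,1,2,3 occupied => index 4.
Table: [198, 757, 913, 548, 237, ., 79, 863, ., ., 316, ., .]

5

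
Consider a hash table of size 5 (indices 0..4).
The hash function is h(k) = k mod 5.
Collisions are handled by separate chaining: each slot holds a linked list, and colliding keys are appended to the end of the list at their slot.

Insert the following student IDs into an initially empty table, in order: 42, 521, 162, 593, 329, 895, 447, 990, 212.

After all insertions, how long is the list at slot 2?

42 -> bucket 2
521 -> bucket 1
162 -> bucket 2 (collision)
593 -> bucket 3
329 -> bucket 4
895 -> bucket 0
447 -> bucket 2 (collision)
990 -> bucket 0 (collision)
212 -> bucket 2 (collision)
Final buckets:
0: 895 -> 990
1: 521
2: 42 -> 162 -> 447 -> 212
3: 593
4: 329

4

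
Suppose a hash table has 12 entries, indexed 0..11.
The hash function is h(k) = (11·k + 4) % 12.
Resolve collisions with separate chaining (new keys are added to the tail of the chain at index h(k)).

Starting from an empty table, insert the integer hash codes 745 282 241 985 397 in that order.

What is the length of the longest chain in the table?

745 → bucket 3
282 → bucket 10
241 → bucket 3 (collision)
985 → bucket 3 (collision)
397 → bucket 3 (collision)
Final buckets:
0: -
1: -
2: -
3: 745 -> 241 -> 985 -> 397
4: -
5: -
6: -
7: -
8: -
9: -
10: 282
11: -

4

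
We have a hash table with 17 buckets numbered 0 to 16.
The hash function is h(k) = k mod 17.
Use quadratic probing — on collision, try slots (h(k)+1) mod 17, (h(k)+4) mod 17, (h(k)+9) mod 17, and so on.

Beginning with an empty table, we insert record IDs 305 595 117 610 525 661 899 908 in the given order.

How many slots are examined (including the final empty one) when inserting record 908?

2

Insert 305: h=16, slot 16 empty → index 16.
Insert 595: h=0, slot 0 empty → index 0.
Insert 117: h=15, slot 15 empty → index 15.
Insert 610: h=15, slots 15,16 occupied → index 2.
Insert 525: h=15, slots 15,16,2 occupied → index 7.
Insert 661: h=15, slots 15,16,2,7 occupied → index 14.
Insert 899: h=15, slots 15,16,2,7,14 occupied → index 6.
Insert 908: h=7, slot 7 occupied → index 8.
Table: [595, ∅, 610, ∅, ∅, ∅, 899, 525, 908, ∅, ∅, ∅, ∅, ∅, 661, 117, 305]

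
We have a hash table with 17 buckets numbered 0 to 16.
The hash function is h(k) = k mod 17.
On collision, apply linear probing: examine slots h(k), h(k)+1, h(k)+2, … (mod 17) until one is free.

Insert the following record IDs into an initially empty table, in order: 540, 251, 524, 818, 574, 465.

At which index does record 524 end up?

Insert 540: h=13, slot 13 empty => index 13.
Insert 251: h=13, slot 13 occupied => index 14.
Insert 524: h=14, slot 14 occupied => index 15.
Insert 818: h=2, slot 2 empty => index 2.
Insert 574: h=13, slots 13,14,15 occupied => index 16.
Insert 465: h=6, slot 6 empty => index 6.
Table: [., ., 818, ., ., ., 465, ., ., ., ., ., ., 540, 251, 524, 574]

15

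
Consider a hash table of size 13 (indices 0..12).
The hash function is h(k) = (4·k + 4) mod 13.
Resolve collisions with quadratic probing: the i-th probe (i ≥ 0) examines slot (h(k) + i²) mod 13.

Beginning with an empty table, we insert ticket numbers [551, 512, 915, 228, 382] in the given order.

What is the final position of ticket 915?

Insert 551: h=11, slot 11 empty → index 11.
Insert 512: h=11, slot 11 occupied → index 12.
Insert 915: h=11, slots 11,12 occupied → index 2.
Insert 228: h=6, slot 6 empty → index 6.
Insert 382: h=11, slots 11,12,2 occupied → index 7.
Table: [., ., 915, ., ., ., 228, 382, ., ., ., 551, 512]

2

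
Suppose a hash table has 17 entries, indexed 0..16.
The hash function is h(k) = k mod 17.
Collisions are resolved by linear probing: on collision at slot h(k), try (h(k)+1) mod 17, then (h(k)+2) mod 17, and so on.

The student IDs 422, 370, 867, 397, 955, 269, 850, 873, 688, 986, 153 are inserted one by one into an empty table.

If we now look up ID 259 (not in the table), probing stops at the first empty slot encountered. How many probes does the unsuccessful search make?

Insert 422: h=14, slot 14 empty → index 14.
Insert 370: h=13, slot 13 empty → index 13.
Insert 867: h=0, slot 0 empty → index 0.
Insert 397: h=6, slot 6 empty → index 6.
Insert 955: h=3, slot 3 empty → index 3.
Insert 269: h=14, slot 14 occupied → index 15.
Insert 850: h=0, slot 0 occupied → index 1.
Insert 873: h=6, slot 6 occupied → index 7.
Insert 688: h=8, slot 8 empty → index 8.
Insert 986: h=0, slots 0,1 occupied → index 2.
Insert 153: h=0, slots 0,1,2,3 occupied → index 4.
Table: [867, 850, 986, 955, 153, _, 397, 873, 688, _, _, _, _, 370, 422, 269, _]
Lookup 259: h=4, probe 4,5 → slot 5 empty, not found.

2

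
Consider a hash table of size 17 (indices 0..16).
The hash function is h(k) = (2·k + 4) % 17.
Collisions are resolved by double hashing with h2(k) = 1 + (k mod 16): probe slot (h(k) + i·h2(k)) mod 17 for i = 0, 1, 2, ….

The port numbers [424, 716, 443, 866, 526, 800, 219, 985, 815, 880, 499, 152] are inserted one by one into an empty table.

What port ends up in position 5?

424: h=2 => slot 2
716: h=8 => slot 8
443: h=6 => slot 6
866: h=2, h2=3, probe 2,5 => slot 5
526: h=2, h2=15, probe 2,0 => slot 0
800: h=6, h2=1, probe 6,7 => slot 7
219: h=0, h2=12, probe 0,12 => slot 12
985: h=2, h2=10, probe 2,12,5,15 => slot 15
815: h=2, h2=16, probe 2,1 => slot 1
880: h=13 => slot 13
499: h=16 => slot 16
152: h=2, h2=9, probe 2,11 => slot 11
Table: [526, 815, 424, ∅, ∅, 866, 443, 800, 716, ∅, ∅, 152, 219, 880, ∅, 985, 499]

866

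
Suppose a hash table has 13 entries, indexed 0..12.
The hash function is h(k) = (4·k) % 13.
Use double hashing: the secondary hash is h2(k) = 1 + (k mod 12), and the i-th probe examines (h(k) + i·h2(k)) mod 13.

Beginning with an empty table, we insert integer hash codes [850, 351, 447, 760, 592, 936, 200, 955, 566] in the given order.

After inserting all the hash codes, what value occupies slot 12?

850: h=7 => slot 7
351: h=0 => slot 0
447: h=7, h2=4, probe 7,11 => slot 11
760: h=11, h2=5, probe 11,3 => slot 3
592: h=2 => slot 2
936: h=0, h2=1, probe 0,1 => slot 1
200: h=7, h2=9, probe 7,3,12 => slot 12
955: h=11, h2=8, probe 11,6 => slot 6
566: h=2, h2=3, probe 2,5 => slot 5
Table: [351, 936, 592, 760, ∅, 566, 955, 850, ∅, ∅, ∅, 447, 200]

200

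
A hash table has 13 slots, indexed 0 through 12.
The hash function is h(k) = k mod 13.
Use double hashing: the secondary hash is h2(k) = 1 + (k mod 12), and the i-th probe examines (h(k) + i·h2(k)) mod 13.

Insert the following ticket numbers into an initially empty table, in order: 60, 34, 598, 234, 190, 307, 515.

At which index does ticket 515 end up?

5

Insert 60: h=8, slot 8 empty -> index 8.
Insert 34: h=8, h2=11, slot 8 occupied -> index 6.
Insert 598: h=0, slot 0 empty -> index 0.
Insert 234: h=0, h2=7, slot 0 occupied -> index 7.
Insert 190: h=8, h2=11, slots 8,6 occupied -> index 4.
Insert 307: h=8, h2=8, slot 8 occupied -> index 3.
Insert 515: h=8, h2=12, slots 8,7,6 occupied -> index 5.
Table: [598, _, _, 307, 190, 515, 34, 234, 60, _, _, _, _]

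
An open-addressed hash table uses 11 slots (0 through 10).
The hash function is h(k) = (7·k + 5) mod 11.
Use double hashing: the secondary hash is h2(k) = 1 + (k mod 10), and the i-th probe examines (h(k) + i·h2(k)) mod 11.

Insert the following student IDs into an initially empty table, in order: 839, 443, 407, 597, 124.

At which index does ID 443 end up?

8

839: h=4 => slot 4
443: h=4, h2=4, probe 4,8 => slot 8
407: h=5 => slot 5
597: h=4, h2=8, probe 4,1 => slot 1
124: h=4, h2=5, probe 4,9 => slot 9
Table: [∅, 597, ∅, ∅, 839, 407, ∅, ∅, 443, 124, ∅]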